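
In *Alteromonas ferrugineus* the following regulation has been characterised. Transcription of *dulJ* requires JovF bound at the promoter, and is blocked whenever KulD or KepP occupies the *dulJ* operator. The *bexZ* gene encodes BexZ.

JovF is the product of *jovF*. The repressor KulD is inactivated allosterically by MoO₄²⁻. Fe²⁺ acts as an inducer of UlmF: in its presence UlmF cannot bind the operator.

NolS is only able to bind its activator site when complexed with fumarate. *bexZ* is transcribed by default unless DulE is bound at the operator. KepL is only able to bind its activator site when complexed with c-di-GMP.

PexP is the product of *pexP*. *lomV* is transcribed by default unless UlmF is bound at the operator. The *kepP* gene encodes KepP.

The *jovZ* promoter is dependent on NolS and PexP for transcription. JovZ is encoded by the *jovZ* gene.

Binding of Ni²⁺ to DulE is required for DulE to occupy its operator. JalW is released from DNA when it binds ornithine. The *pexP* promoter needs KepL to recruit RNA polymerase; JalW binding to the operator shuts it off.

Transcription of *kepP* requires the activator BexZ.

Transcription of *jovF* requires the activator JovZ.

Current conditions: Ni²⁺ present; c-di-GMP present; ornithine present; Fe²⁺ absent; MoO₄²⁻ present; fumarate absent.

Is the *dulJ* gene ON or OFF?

Fumarate is absent, so NolS is inactive.
c-di-GMP is present, so KepL is active.
Ornithine is present, so JalW is inactive.
No repressor is bound and KepL is active, so *pexP* is transcribed.
So PexP is produced and active.
Required activator NolS is absent, so *jovZ* is not transcribed.
So JovZ is not produced.
Required activator JovZ is absent, so *jovF* is not transcribed.
So JovF is not produced.
MoO₄²⁻ is present, so KulD is inactive.
Ni²⁺ is present, so DulE is active.
With repressor DulE bound, *bexZ* is not transcribed.
So BexZ is not produced.
Required activator BexZ is absent, so *kepP* is not transcribed.
So KepP is not produced.
Required activator JovF is absent, so *dulJ* is not transcribed.

OFF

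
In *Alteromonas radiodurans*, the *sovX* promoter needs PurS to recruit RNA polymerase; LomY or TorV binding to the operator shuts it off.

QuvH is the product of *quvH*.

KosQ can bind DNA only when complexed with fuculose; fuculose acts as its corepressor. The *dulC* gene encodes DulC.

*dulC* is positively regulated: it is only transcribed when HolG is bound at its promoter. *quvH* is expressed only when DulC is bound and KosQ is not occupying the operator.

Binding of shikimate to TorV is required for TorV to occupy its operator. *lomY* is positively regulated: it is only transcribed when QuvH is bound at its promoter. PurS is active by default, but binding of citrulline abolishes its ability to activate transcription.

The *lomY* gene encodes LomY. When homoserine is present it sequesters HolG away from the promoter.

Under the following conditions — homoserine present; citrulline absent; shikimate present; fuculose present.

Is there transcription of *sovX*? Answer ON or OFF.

Fuculose is present, so KosQ is active.
Homoserine is present, so HolG is inactive.
Required activator HolG is absent, so *dulC* is not transcribed.
So DulC is not produced.
With repressor KosQ bound, *quvH* is not transcribed.
So QuvH is not produced.
Required activator QuvH is absent, so *lomY* is not transcribed.
So LomY is not produced.
Shikimate is present, so TorV is active.
Citrulline is absent, so PurS is active.
With repressor TorV bound, *sovX* is not transcribed.

OFF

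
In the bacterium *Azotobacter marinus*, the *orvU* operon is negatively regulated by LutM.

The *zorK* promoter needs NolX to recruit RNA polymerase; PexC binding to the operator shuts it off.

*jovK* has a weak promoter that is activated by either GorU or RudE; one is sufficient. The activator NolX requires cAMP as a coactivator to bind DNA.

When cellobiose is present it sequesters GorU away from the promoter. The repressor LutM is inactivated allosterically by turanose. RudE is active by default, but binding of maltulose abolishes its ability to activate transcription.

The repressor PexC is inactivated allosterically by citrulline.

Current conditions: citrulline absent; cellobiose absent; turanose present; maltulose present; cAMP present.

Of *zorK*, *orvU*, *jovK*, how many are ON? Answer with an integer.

cAMP is present, so NolX is active.
Citrulline is absent, so PexC is active.
With repressor PexC bound, *zorK* is not transcribed.
→ *zorK* is OFF.
Turanose is present, so LutM is inactive.
With no repressor bound, *orvU* is transcribed.
→ *orvU* is ON.
Cellobiose is absent, so GorU is active.
Maltulose is present, so RudE is inactive.
Activator GorU is present, so *jovK* is transcribed.
→ *jovK* is ON.
2 of the 3 genes are transcribed.

2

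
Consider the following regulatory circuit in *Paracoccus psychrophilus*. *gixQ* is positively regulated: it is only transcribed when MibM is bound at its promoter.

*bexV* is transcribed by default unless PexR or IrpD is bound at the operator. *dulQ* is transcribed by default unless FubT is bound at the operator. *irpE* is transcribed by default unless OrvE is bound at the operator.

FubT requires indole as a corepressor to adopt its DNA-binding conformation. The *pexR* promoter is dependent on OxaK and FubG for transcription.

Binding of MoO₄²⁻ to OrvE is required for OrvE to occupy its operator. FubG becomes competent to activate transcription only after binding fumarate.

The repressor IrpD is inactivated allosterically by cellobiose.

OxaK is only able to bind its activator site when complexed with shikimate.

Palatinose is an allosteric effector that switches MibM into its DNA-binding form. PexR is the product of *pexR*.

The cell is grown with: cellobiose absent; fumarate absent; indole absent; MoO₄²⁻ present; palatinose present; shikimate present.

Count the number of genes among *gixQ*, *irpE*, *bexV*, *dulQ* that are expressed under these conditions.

2

Palatinose is present, so MibM is active.
No repressor is bound and MibM is active, so *gixQ* is transcribed.
→ *gixQ* is ON.
MoO₄²⁻ is present, so OrvE is active.
With repressor OrvE bound, *irpE* is not transcribed.
→ *irpE* is OFF.
Shikimate is present, so OxaK is active.
Fumarate is absent, so FubG is inactive.
Required activator FubG is absent, so *pexR* is not transcribed.
So PexR is not produced.
Cellobiose is absent, so IrpD is active.
With repressor IrpD bound, *bexV* is not transcribed.
→ *bexV* is OFF.
Indole is absent, so FubT is inactive.
With no repressor bound, *dulQ* is transcribed.
→ *dulQ* is ON.
2 of the 4 genes are transcribed.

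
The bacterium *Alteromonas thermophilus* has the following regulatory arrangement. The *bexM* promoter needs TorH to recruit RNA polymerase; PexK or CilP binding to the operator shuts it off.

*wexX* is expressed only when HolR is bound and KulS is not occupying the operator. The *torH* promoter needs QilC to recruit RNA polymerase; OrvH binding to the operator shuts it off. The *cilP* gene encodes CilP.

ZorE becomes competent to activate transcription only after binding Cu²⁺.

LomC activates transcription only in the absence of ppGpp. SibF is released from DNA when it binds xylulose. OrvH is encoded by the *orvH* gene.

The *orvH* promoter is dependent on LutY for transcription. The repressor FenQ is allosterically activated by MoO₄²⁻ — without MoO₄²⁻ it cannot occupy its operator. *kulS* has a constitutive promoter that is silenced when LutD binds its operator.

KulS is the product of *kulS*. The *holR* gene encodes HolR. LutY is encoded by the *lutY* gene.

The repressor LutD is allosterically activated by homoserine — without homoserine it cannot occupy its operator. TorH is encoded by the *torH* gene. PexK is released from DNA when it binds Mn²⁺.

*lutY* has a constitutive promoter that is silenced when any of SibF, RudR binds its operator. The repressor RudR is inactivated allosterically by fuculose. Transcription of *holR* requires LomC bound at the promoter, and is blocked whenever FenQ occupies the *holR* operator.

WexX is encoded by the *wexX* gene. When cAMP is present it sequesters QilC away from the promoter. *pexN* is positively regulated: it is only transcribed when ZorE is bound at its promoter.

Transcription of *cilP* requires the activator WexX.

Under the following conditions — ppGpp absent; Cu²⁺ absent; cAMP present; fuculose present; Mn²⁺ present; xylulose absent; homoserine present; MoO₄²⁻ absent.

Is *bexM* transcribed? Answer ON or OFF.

Xylulose is absent, so SibF is active.
Fuculose is present, so RudR is inactive.
With repressor SibF bound, *lutY* is not transcribed.
So LutY is not produced.
Required activator LutY is absent, so *orvH* is not transcribed.
So OrvH is not produced.
cAMP is present, so QilC is inactive.
Required activator QilC is absent, so *torH* is not transcribed.
So TorH is not produced.
Mn²⁺ is present, so PexK is inactive.
Homoserine is present, so LutD is active.
With repressor LutD bound, *kulS* is not transcribed.
So KulS is not produced.
ppGpp is absent, so LomC is active.
MoO₄²⁻ is absent, so FenQ is inactive.
No repressor is bound and LomC is active, so *holR* is transcribed.
So HolR is produced and active.
No repressor is bound and HolR is active, so *wexX* is transcribed.
So WexX is produced and active.
No repressor is bound and WexX is active, so *cilP* is transcribed.
So CilP is produced and active.
With repressor CilP bound, *bexM* is not transcribed.

OFF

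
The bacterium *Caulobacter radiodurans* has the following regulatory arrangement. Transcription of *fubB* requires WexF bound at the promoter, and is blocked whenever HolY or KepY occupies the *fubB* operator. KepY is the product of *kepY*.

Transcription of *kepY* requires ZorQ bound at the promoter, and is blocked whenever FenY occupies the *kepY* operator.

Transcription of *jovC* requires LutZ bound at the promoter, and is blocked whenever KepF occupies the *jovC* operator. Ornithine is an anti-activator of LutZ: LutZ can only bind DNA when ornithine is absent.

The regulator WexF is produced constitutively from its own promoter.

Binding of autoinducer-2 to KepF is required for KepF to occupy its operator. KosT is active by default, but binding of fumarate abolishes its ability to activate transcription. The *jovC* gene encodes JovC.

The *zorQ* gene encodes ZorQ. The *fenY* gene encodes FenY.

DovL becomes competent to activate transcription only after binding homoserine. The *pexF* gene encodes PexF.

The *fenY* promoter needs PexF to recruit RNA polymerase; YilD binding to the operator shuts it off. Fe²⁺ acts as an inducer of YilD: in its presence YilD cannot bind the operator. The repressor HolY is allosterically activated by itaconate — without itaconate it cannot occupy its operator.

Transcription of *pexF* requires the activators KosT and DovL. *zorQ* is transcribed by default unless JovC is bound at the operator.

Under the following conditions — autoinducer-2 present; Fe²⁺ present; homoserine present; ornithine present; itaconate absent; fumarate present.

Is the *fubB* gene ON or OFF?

OFF

Itaconate is absent, so HolY is inactive.
WexF is produced constitutively and is active.
Fe²⁺ is present, so YilD is inactive.
Fumarate is present, so KosT is inactive.
Homoserine is present, so DovL is active.
Required activator KosT is absent, so *pexF* is not transcribed.
So PexF is not produced.
Required activator PexF is absent, so *fenY* is not transcribed.
So FenY is not produced.
Autoinducer-2 is present, so KepF is active.
Ornithine is present, so LutZ is inactive.
With repressor KepF bound, *jovC* is not transcribed.
So JovC is not produced.
With no repressor bound, *zorQ* is transcribed.
So ZorQ is produced and active.
No repressor is bound and ZorQ is active, so *kepY* is transcribed.
So KepY is produced and active.
With repressor KepY bound, *fubB* is not transcribed.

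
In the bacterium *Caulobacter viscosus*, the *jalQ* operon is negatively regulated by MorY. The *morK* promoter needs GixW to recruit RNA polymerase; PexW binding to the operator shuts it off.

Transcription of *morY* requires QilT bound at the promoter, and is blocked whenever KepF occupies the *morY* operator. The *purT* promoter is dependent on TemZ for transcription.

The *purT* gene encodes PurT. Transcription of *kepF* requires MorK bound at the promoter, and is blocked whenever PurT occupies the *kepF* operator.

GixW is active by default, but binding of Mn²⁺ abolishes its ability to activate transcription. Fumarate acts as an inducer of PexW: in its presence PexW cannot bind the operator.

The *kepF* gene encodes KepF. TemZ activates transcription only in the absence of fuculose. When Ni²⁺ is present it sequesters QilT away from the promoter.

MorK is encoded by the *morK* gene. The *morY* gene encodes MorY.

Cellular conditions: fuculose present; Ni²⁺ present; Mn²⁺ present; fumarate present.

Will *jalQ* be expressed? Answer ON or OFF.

Mn²⁺ is present, so GixW is inactive.
Fumarate is present, so PexW is inactive.
Required activator GixW is absent, so *morK* is not transcribed.
So MorK is not produced.
Fuculose is present, so TemZ is inactive.
Required activator TemZ is absent, so *purT* is not transcribed.
So PurT is not produced.
Required activator MorK is absent, so *kepF* is not transcribed.
So KepF is not produced.
Ni²⁺ is present, so QilT is inactive.
Required activator QilT is absent, so *morY* is not transcribed.
So MorY is not produced.
With no repressor bound, *jalQ* is transcribed.

ON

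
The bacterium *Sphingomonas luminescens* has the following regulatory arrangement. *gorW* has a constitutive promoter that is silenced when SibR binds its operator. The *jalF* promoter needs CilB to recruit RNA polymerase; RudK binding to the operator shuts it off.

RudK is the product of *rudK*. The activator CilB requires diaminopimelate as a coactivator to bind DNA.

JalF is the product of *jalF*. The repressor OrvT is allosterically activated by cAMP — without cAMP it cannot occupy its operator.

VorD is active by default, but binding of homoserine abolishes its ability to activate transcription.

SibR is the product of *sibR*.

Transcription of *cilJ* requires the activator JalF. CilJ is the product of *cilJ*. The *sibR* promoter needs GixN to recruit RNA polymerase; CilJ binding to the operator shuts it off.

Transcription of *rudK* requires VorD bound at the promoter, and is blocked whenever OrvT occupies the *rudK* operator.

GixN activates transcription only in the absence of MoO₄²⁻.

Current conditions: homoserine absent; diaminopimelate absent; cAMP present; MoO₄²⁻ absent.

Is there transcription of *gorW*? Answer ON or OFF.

Homoserine is absent, so VorD is active.
cAMP is present, so OrvT is active.
With repressor OrvT bound, *rudK* is not transcribed.
So RudK is not produced.
Diaminopimelate is absent, so CilB is inactive.
Required activator CilB is absent, so *jalF* is not transcribed.
So JalF is not produced.
Required activator JalF is absent, so *cilJ* is not transcribed.
So CilJ is not produced.
MoO₄²⁻ is absent, so GixN is active.
No repressor is bound and GixN is active, so *sibR* is transcribed.
So SibR is produced and active.
With repressor SibR bound, *gorW* is not transcribed.

OFF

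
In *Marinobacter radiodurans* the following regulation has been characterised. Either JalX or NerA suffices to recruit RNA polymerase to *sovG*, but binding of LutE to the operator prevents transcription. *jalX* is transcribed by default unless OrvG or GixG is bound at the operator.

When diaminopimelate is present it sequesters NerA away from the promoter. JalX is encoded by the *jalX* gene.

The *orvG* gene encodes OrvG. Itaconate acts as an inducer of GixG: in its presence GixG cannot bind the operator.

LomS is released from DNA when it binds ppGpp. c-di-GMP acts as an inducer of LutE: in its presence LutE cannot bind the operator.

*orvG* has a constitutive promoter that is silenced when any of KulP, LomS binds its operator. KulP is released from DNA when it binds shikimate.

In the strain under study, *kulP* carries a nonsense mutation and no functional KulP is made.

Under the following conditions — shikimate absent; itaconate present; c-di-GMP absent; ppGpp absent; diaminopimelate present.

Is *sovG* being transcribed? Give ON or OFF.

OFF

KulP is non-functional in this strain, so it has no effect.
ppGpp is absent, so LomS is active.
With repressor LomS bound, *orvG* is not transcribed.
So OrvG is not produced.
Itaconate is present, so GixG is inactive.
With no repressor bound, *jalX* is transcribed.
So JalX is produced and active.
Diaminopimelate is present, so NerA is inactive.
c-di-GMP is absent, so LutE is active.
With repressor LutE bound, *sovG* is not transcribed.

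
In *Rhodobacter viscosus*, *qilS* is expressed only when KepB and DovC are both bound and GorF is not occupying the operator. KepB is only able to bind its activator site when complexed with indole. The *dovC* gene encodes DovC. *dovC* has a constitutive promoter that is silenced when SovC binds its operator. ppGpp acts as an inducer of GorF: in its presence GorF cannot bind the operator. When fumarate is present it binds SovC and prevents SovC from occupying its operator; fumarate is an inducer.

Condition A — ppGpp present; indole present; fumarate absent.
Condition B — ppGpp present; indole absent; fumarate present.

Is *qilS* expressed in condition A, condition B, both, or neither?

neither

Condition A:
ppGpp is present, so GorF is inactive.
Indole is present, so KepB is active.
Fumarate is absent, so SovC is active.
With repressor SovC bound, *dovC* is not transcribed.
So DovC is not produced.
Required activator DovC is absent, so *qilS* is not transcribed.
→ *qilS* is OFF in A.
Condition B:
ppGpp is present, so GorF is inactive.
Indole is absent, so KepB is inactive.
Fumarate is present, so SovC is inactive.
With no repressor bound, *dovC* is transcribed.
So DovC is produced and active.
Required activator KepB is absent, so *qilS* is not transcribed.
→ *qilS* is OFF in B.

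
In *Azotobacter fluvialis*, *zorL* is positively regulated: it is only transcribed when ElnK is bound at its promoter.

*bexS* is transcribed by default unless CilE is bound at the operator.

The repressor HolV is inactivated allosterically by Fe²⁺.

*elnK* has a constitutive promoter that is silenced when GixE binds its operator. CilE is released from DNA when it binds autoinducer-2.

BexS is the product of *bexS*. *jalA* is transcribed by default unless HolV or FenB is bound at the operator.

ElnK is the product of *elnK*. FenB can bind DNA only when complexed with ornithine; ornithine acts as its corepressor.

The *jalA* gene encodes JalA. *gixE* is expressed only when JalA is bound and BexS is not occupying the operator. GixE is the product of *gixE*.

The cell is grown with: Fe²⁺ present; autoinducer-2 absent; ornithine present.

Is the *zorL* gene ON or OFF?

ON

Fe²⁺ is present, so HolV is inactive.
Ornithine is present, so FenB is active.
With repressor FenB bound, *jalA* is not transcribed.
So JalA is not produced.
Autoinducer-2 is absent, so CilE is active.
With repressor CilE bound, *bexS* is not transcribed.
So BexS is not produced.
Required activator JalA is absent, so *gixE* is not transcribed.
So GixE is not produced.
With no repressor bound, *elnK* is transcribed.
So ElnK is produced and active.
No repressor is bound and ElnK is active, so *zorL* is transcribed.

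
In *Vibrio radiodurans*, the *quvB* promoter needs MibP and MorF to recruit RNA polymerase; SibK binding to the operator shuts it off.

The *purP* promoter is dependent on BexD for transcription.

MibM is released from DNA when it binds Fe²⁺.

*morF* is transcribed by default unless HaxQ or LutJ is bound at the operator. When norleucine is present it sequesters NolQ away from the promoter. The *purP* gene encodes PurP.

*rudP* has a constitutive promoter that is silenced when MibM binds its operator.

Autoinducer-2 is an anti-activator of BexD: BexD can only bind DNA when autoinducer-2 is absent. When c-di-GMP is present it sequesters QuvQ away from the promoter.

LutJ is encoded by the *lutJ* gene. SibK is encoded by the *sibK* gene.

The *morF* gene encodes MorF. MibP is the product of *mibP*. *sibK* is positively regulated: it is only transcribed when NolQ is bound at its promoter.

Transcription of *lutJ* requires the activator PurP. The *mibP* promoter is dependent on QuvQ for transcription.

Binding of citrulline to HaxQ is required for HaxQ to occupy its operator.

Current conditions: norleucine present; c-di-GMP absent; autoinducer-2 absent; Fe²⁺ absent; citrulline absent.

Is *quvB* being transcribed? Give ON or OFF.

OFF

c-di-GMP is absent, so QuvQ is active.
No repressor is bound and QuvQ is active, so *mibP* is transcribed.
So MibP is produced and active.
Norleucine is present, so NolQ is inactive.
Required activator NolQ is absent, so *sibK* is not transcribed.
So SibK is not produced.
Citrulline is absent, so HaxQ is inactive.
Autoinducer-2 is absent, so BexD is active.
No repressor is bound and BexD is active, so *purP* is transcribed.
So PurP is produced and active.
No repressor is bound and PurP is active, so *lutJ* is transcribed.
So LutJ is produced and active.
With repressor LutJ bound, *morF* is not transcribed.
So MorF is not produced.
Required activator MorF is absent, so *quvB* is not transcribed.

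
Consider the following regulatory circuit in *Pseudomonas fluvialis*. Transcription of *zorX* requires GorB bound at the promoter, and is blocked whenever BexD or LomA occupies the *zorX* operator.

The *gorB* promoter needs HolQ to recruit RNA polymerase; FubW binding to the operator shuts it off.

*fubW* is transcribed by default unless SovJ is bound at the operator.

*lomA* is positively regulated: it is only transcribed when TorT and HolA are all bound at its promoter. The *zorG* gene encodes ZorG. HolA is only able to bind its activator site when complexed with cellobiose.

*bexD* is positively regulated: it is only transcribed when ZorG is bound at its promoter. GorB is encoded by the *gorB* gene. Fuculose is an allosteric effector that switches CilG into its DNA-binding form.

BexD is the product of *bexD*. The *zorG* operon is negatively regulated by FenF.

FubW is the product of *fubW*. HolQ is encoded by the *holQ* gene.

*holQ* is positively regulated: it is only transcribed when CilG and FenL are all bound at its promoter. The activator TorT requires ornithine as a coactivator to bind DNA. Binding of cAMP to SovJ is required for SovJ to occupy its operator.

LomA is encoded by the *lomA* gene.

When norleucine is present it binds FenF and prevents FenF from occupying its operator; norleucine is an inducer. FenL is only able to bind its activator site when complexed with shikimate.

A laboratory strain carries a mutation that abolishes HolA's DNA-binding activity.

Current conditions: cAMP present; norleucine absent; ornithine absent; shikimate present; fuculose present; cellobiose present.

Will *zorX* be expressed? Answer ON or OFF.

ON

cAMP is present, so SovJ is active.
With repressor SovJ bound, *fubW* is not transcribed.
So FubW is not produced.
Fuculose is present, so CilG is active.
Shikimate is present, so FenL is active.
No repressor is bound and CilG and FenL are active, so *holQ* is transcribed.
So HolQ is produced and active.
No repressor is bound and HolQ is active, so *gorB* is transcribed.
So GorB is produced and active.
Norleucine is absent, so FenF is active.
With repressor FenF bound, *zorG* is not transcribed.
So ZorG is not produced.
Required activator ZorG is absent, so *bexD* is not transcribed.
So BexD is not produced.
Ornithine is absent, so TorT is inactive.
HolA is non-functional in this strain, so it has no effect.
Required activator TorT is absent, so *lomA* is not transcribed.
So LomA is not produced.
No repressor is bound and GorB is active, so *zorX* is transcribed.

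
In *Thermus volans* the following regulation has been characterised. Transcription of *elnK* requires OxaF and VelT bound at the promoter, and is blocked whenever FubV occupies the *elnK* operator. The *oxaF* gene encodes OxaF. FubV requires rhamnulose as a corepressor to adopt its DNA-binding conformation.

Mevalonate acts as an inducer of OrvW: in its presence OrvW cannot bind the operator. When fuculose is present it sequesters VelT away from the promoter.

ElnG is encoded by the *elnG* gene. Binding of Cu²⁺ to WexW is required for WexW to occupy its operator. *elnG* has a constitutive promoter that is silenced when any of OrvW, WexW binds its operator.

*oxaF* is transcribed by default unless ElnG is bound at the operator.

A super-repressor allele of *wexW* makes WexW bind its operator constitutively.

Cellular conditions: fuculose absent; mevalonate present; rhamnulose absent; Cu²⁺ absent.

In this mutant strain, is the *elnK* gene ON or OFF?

Mevalonate is present, so OrvW is inactive.
WexW is constitutively active in this strain.
With repressor WexW bound, *elnG* is not transcribed.
So ElnG is not produced.
With no repressor bound, *oxaF* is transcribed.
So OxaF is produced and active.
Rhamnulose is absent, so FubV is inactive.
Fuculose is absent, so VelT is active.
No repressor is bound and OxaF and VelT are active, so *elnK* is transcribed.

ON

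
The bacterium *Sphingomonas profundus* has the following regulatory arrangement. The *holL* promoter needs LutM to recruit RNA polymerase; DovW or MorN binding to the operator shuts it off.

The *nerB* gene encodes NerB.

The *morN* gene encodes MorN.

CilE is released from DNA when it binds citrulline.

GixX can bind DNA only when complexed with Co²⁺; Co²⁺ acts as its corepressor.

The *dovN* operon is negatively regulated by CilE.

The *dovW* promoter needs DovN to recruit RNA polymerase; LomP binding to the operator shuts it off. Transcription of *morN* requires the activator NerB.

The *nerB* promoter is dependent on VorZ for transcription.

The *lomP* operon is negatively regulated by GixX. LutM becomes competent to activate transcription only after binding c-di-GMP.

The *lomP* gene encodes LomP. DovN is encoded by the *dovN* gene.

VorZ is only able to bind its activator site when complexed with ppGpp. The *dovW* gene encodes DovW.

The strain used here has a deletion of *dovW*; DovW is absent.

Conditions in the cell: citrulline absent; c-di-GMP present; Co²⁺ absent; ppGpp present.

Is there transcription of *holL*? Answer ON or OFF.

DovW is non-functional in this strain, so it has no effect.
c-di-GMP is present, so LutM is active.
ppGpp is present, so VorZ is active.
No repressor is bound and VorZ is active, so *nerB* is transcribed.
So NerB is produced and active.
No repressor is bound and NerB is active, so *morN* is transcribed.
So MorN is produced and active.
With repressor MorN bound, *holL* is not transcribed.

OFF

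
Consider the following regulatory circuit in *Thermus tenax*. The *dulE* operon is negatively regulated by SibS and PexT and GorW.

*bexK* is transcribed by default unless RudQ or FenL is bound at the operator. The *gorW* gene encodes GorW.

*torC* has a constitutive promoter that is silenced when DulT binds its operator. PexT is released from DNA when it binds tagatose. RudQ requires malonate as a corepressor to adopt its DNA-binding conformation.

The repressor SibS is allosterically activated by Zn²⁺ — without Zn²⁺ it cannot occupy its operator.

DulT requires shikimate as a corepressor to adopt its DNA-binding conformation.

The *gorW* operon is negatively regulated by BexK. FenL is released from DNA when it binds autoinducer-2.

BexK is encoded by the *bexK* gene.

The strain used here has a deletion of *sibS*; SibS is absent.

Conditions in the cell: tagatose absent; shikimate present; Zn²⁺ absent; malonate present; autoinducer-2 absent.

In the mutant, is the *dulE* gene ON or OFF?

OFF

SibS is non-functional in this strain, so it has no effect.
Tagatose is absent, so PexT is active.
Malonate is present, so RudQ is active.
Autoinducer-2 is absent, so FenL is active.
With repressor RudQ bound, *bexK* is not transcribed.
So BexK is not produced.
With no repressor bound, *gorW* is transcribed.
So GorW is produced and active.
With repressor PexT bound, *dulE* is not transcribed.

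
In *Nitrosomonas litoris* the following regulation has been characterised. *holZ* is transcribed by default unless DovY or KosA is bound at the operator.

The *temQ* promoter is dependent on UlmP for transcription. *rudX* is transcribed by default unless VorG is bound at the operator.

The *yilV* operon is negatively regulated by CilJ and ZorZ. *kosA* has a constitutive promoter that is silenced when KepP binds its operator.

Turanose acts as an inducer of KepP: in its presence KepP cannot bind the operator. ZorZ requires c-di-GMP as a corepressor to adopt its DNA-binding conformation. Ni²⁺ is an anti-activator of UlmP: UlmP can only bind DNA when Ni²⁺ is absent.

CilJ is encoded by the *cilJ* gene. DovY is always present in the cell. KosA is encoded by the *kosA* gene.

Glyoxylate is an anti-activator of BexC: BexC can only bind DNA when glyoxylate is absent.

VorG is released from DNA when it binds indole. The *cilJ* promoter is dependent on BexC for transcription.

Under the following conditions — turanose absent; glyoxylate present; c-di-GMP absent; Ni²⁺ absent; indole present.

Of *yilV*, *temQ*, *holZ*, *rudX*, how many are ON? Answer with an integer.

3

Glyoxylate is present, so BexC is inactive.
Required activator BexC is absent, so *cilJ* is not transcribed.
So CilJ is not produced.
c-di-GMP is absent, so ZorZ is inactive.
With no repressor bound, *yilV* is transcribed.
→ *yilV* is ON.
Ni²⁺ is absent, so UlmP is active.
No repressor is bound and UlmP is active, so *temQ* is transcribed.
→ *temQ* is ON.
DovY is produced constitutively and is active.
Turanose is absent, so KepP is active.
With repressor KepP bound, *kosA* is not transcribed.
So KosA is not produced.
With repressor DovY bound, *holZ* is not transcribed.
→ *holZ* is OFF.
Indole is present, so VorG is inactive.
With no repressor bound, *rudX* is transcribed.
→ *rudX* is ON.
3 of the 4 genes are transcribed.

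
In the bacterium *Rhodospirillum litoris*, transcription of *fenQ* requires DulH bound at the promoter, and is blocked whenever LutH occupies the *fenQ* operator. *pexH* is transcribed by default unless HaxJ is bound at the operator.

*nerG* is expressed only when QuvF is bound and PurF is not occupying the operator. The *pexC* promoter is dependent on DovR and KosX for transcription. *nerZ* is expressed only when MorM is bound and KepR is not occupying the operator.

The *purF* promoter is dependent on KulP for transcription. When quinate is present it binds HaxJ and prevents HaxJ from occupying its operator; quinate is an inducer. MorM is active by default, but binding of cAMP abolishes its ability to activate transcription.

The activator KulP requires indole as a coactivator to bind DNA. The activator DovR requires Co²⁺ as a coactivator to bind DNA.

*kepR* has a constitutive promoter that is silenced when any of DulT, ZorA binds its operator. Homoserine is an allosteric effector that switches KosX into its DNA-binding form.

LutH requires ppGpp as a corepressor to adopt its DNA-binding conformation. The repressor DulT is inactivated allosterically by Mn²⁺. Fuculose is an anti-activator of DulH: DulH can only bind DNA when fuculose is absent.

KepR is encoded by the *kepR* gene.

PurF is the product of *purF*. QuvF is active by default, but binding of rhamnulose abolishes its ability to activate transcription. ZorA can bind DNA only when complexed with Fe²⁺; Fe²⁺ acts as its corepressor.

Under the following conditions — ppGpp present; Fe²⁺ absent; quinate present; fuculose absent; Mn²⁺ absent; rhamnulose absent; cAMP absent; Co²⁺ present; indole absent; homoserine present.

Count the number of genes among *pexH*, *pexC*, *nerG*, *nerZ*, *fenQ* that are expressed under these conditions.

4

Quinate is present, so HaxJ is inactive.
With no repressor bound, *pexH* is transcribed.
→ *pexH* is ON.
Co²⁺ is present, so DovR is active.
Homoserine is present, so KosX is active.
No repressor is bound and DovR and KosX are active, so *pexC* is transcribed.
→ *pexC* is ON.
Rhamnulose is absent, so QuvF is active.
Indole is absent, so KulP is inactive.
Required activator KulP is absent, so *purF* is not transcribed.
So PurF is not produced.
No repressor is bound and QuvF is active, so *nerG* is transcribed.
→ *nerG* is ON.
Mn²⁺ is absent, so DulT is active.
Fe²⁺ is absent, so ZorA is inactive.
With repressor DulT bound, *kepR* is not transcribed.
So KepR is not produced.
cAMP is absent, so MorM is active.
No repressor is bound and MorM is active, so *nerZ* is transcribed.
→ *nerZ* is ON.
Fuculose is absent, so DulH is active.
ppGpp is present, so LutH is active.
With repressor LutH bound, *fenQ* is not transcribed.
→ *fenQ* is OFF.
4 of the 5 genes are transcribed.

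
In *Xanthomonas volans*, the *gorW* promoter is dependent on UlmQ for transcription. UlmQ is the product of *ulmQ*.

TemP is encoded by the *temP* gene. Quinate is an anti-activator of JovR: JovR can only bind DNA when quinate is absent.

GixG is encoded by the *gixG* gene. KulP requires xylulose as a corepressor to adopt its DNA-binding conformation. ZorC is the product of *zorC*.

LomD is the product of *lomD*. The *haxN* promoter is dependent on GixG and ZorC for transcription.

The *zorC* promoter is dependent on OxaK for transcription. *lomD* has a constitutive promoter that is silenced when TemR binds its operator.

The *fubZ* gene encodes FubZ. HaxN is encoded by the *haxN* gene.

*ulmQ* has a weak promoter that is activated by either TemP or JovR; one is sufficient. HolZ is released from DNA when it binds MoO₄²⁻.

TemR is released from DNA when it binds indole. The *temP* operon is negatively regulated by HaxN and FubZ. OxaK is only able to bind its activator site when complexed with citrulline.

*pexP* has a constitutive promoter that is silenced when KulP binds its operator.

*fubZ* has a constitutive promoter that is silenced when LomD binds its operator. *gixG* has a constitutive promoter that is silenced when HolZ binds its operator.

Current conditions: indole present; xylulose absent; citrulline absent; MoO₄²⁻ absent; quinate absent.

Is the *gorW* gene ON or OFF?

MoO₄²⁻ is absent, so HolZ is active.
With repressor HolZ bound, *gixG* is not transcribed.
So GixG is not produced.
Citrulline is absent, so OxaK is inactive.
Required activator OxaK is absent, so *zorC* is not transcribed.
So ZorC is not produced.
Required activator GixG is absent, so *haxN* is not transcribed.
So HaxN is not produced.
Indole is present, so TemR is inactive.
With no repressor bound, *lomD* is transcribed.
So LomD is produced and active.
With repressor LomD bound, *fubZ* is not transcribed.
So FubZ is not produced.
With no repressor bound, *temP* is transcribed.
So TemP is produced and active.
Quinate is absent, so JovR is active.
Activator TemP is present, so *ulmQ* is transcribed.
So UlmQ is produced and active.
No repressor is bound and UlmQ is active, so *gorW* is transcribed.

ON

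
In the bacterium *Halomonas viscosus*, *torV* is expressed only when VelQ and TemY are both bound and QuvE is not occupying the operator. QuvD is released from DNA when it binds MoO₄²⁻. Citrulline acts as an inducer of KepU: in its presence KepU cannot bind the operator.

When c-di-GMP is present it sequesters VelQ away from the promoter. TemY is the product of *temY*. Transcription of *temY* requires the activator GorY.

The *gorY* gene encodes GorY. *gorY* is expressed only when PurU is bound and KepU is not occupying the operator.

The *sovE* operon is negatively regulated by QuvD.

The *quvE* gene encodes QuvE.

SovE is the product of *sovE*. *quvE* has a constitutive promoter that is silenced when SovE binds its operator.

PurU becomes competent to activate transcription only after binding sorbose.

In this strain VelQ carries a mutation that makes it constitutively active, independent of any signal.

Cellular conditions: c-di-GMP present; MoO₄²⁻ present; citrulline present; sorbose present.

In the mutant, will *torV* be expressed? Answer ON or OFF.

ON

MoO₄²⁻ is present, so QuvD is inactive.
With no repressor bound, *sovE* is transcribed.
So SovE is produced and active.
With repressor SovE bound, *quvE* is not transcribed.
So QuvE is not produced.
VelQ is constitutively active in this strain.
Sorbose is present, so PurU is active.
Citrulline is present, so KepU is inactive.
No repressor is bound and PurU is active, so *gorY* is transcribed.
So GorY is produced and active.
No repressor is bound and GorY is active, so *temY* is transcribed.
So TemY is produced and active.
No repressor is bound and VelQ and TemY are active, so *torV* is transcribed.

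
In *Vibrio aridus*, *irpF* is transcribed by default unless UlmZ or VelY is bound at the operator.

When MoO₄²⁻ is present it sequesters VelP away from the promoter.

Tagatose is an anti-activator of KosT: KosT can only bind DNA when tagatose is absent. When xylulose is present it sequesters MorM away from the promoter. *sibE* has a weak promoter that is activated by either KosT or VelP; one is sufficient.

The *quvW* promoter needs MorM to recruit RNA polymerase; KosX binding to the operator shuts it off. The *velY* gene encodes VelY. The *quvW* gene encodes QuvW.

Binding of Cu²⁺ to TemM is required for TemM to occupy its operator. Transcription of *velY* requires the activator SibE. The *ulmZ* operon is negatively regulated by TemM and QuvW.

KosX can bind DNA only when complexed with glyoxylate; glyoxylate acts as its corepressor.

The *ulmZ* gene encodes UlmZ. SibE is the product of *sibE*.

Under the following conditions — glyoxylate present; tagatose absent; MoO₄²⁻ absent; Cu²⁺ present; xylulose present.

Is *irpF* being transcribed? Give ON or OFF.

OFF

Cu²⁺ is present, so TemM is active.
Glyoxylate is present, so KosX is active.
Xylulose is present, so MorM is inactive.
With repressor KosX bound, *quvW* is not transcribed.
So QuvW is not produced.
With repressor TemM bound, *ulmZ* is not transcribed.
So UlmZ is not produced.
Tagatose is absent, so KosT is active.
MoO₄²⁻ is absent, so VelP is active.
Activator KosT is present, so *sibE* is transcribed.
So SibE is produced and active.
No repressor is bound and SibE is active, so *velY* is transcribed.
So VelY is produced and active.
With repressor VelY bound, *irpF* is not transcribed.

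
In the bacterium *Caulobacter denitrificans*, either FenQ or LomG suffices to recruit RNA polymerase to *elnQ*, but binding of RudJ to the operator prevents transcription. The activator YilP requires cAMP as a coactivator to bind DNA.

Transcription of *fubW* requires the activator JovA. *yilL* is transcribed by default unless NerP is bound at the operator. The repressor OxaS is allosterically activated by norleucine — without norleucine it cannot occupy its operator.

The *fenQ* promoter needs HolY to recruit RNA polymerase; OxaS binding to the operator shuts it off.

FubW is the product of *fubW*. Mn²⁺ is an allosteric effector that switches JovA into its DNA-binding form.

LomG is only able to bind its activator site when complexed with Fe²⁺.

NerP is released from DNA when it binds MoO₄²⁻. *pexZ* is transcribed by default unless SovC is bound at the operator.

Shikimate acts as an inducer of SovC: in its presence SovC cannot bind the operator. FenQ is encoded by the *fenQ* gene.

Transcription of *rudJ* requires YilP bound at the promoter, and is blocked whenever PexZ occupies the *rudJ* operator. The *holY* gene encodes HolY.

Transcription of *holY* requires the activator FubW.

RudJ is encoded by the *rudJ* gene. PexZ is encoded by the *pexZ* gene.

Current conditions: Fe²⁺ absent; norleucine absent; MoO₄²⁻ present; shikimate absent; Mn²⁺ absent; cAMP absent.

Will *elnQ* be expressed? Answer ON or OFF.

Norleucine is absent, so OxaS is inactive.
Mn²⁺ is absent, so JovA is inactive.
Required activator JovA is absent, so *fubW* is not transcribed.
So FubW is not produced.
Required activator FubW is absent, so *holY* is not transcribed.
So HolY is not produced.
Required activator HolY is absent, so *fenQ* is not transcribed.
So FenQ is not produced.
Fe²⁺ is absent, so LomG is inactive.
cAMP is absent, so YilP is inactive.
Shikimate is absent, so SovC is active.
With repressor SovC bound, *pexZ* is not transcribed.
So PexZ is not produced.
Required activator YilP is absent, so *rudJ* is not transcribed.
So RudJ is not produced.
No activator is available at the *elnQ* promoter, so *elnQ* is not transcribed.

OFF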